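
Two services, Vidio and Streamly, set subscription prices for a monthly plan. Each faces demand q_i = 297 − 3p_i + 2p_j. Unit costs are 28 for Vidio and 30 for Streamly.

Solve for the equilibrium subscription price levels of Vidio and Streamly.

95.625, 96.375

Vidio's profit: π = (p_{Vidio} − 28)(297 − 3p_{Vidio} + 2p_{Streamly}).
∂π/∂p_{Vidio} = 381 − 6p_{Vidio} + 2p_{Streamly} = 0 ⇒ p_{Vidio} = 63.5 + (1/3)p_{Streamly}.
Similarly p_{Streamly} = 64.5 + (1/3)p_{Vidio}.
Substituting the second reaction function into the first: p_{Vidio} = 63.5 + (1/3)(64.5 + (1/3)p_{Vidio}), which gives (8/9)p_{Vidio} = 85 ⇒ p_{Vidio} = 95.625.
Then p_{Streamly} = 64.5 + (1/3)·95.625 = 96.375.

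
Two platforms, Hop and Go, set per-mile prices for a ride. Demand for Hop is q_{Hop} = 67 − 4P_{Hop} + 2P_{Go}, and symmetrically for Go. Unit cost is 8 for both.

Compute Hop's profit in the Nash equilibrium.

289

Hop's profit: π = (P_{Hop} − 8)(67 − 4P_{Hop} + 2P_{Go}).
∂π/∂P_{Hop} = 99 − 8P_{Hop} + 2P_{Go} = 0 ⇒ P_{Hop} = 12.375 + 0.25P_{Go}.
By symmetry P_{Go} = P_{Hop}; substituting into the reaction function, 0.75P_{Hop} = 12.375 and P_{Hop} = 16.5.
q_{Hop} = 67 − 4·16.5 + 2·16.5 = 34.
Profit = (16.5 − 8)·34 = 289.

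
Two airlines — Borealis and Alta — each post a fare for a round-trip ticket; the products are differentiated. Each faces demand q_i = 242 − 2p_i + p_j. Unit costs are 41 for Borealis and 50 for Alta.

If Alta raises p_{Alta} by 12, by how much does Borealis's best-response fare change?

3

Borealis's profit: π = (p_{Borealis} − 41)(242 − 2p_{Borealis} + p_{Alta}).
∂π/∂p_{Borealis} = 324 − 4p_{Borealis} + p_{Alta} = 0 ⇒ p_{Borealis} = 81 + 0.25p_{Alta}.
The reaction-function slope is 0.25, so a 12-unit rise in p_{Alta} moves p_{Borealis} by 0.25 × 12 = 3. Borealis's best response rises — the actions are strategic complements.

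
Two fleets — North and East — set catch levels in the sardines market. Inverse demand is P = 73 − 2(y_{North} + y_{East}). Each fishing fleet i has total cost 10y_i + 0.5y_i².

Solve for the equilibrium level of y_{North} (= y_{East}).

Fishing fleet North's profit: π = y_{North}(73 − 2(y_{North} + y_{East})) − 10y_{North} − 0.5y_{North}².
∂π/∂y_{North} = 63 − 5y_{North} − 2y_{East} = 0, so y_{North} = 12.6 − 0.4y_{East}.
By symmetry y_{East} = y_{North}; substituting into the reaction function, 1.4y_{North} = 12.6 and y_{North} = 9.

9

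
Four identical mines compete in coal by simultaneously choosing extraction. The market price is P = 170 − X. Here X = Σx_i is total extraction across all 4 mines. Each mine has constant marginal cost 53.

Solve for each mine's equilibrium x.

23.4

A representative mine's profit is π_i = x_i(170 − X) − 53x_i, with X = x_i + Σ_{j≠i} x_j.
First-order condition: 117 − 2x_i − Σ_{j≠i} x_j = 0.
With identical mines, set every x_j = x: then 117 − 2x − 3x = 0, i.e. x = 117/5 = 23.4.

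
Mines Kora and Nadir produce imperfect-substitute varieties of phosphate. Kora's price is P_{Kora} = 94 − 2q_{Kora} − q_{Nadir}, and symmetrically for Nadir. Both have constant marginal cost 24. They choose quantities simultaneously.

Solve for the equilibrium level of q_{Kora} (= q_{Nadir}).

Mine Kora's profit: π = q_{Kora}(94 − 2q_{Kora} − q_{Nadir}) − 24q_{Kora}.
∂π/∂q_{Kora} = 70 − 4q_{Kora} − q_{Nadir} = 0 ⇒ q_{Kora} = 17.5 − 0.25q_{Nadir}.
Setting q_{Kora} = q_{Nadir} in the reaction function: q_{Kora} = 17.5 − 0.25q_{Kora}, so q_{Kora} = 17.5 / 1.25 = 14.

14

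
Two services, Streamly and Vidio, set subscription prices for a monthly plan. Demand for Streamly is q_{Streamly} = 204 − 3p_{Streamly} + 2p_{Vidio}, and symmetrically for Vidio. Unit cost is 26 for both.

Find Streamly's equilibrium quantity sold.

Streamly's profit: π = (p_{Streamly} − 26)(204 − 3p_{Streamly} + 2p_{Vidio}).
∂π/∂p_{Streamly} = 282 − 6p_{Streamly} + 2p_{Vidio} = 0 ⇒ p_{Streamly} = 47 + (1/3)p_{Vidio}.
By symmetry p_{Vidio} = p_{Streamly}; substituting into the reaction function, (2/3)p_{Streamly} = 47 and p_{Streamly} = 70.5.
q_{Streamly} = 204 − 3·70.5 + 2·70.5 = 133.5.

133.5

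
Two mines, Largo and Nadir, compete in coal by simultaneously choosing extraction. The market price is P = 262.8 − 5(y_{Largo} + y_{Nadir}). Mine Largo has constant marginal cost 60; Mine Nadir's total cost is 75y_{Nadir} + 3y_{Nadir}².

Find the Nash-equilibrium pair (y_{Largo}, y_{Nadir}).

17.08, 6.4

Mine Largo's profit: π = y_{Largo}(262.8 − 5(y_{Largo} + y_{Nadir})) − 60y_{Largo}.
∂π/∂y_{Largo} = 202.8 − 10y_{Largo} − 5y_{Nadir} = 0, so y_{Largo} = 20.28 − 0.5y_{Nadir}.
For Nadir: ∂π/∂y_{Nadir} = 187.8 − 16y_{Nadir} − 5y_{Largo} = 0 ⇒ y_{Nadir} = 11.7375 − 0.3125y_{Largo}.
Solving the two reaction functions simultaneously: (1 − (−0.5)(−0.3125))y_{Largo} = 20.28 − 0.5·11.7375, so (27/32)y_{Largo} = 11529/800 and y_{Largo} = 17.08.
Then y_{Nadir} = 11.7375 − 0.3125·17.08 = 6.4.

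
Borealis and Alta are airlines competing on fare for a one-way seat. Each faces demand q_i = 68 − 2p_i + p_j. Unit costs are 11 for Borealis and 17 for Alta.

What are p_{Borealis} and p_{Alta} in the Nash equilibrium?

30.8, 33.2

Borealis's profit: π = (p_{Borealis} − 11)(68 − 2p_{Borealis} + p_{Alta}).
∂π/∂p_{Borealis} = 90 − 4p_{Borealis} + p_{Alta} = 0 ⇒ p_{Borealis} = 22.5 + 0.25p_{Alta}.
Similarly p_{Alta} = 25.5 + 0.25p_{Borealis}.
Solving the two reaction functions simultaneously: (1 − (0.25)(0.25))p_{Borealis} = 22.5 + 0.25·25.5, so 0.9375p_{Borealis} = 28.875 and p_{Borealis} = 30.8.
Then p_{Alta} = 25.5 + 0.25·30.8 = 33.2.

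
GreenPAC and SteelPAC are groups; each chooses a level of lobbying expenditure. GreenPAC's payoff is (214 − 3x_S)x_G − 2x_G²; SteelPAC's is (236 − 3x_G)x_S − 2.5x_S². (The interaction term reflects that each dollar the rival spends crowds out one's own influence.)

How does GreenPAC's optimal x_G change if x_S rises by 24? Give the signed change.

Expanding GreenPAC's payoff: 214x_G − 3x_Sx_G − 2x_G².
∂π/∂x_G = 214 − 3x_S − 4x_G = 0, so x_G = 53.5 − 0.75x_S.
The reaction-function slope is −0.75, so a 24-unit rise in x_S moves x_G by −0.75 × 24 = −18. GreenPAC's best response falls — the actions are strategic substitutes.

-18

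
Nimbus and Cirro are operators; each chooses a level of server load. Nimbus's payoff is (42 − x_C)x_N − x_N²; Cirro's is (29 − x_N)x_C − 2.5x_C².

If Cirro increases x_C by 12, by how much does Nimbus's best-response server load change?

Expanding Nimbus's payoff: 42x_N − x_Cx_N − x_N².
∂π/∂x_N = 42 − x_C − 2x_N = 0, so x_N = 21 − 0.5x_C.
The reaction-function slope is −0.5, so a 12-unit rise in x_C moves x_N by −0.5 × 12 = −6. Nimbus's best response falls — the actions are strategic substitutes.

-6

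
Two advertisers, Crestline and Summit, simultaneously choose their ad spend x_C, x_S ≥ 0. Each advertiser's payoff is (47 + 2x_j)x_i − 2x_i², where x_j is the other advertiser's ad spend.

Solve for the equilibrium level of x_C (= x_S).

23.5

Crestline's payoff is (47 + 2x_S)x_C − 2x_C².
∂π/∂x_C = 47 + 2x_S − 4x_C = 0, so x_C = 11.75 + 0.5x_S.
By symmetry x_S = x_C; substituting into the reaction function, 0.5x_C = 11.75 and x_C = 23.5.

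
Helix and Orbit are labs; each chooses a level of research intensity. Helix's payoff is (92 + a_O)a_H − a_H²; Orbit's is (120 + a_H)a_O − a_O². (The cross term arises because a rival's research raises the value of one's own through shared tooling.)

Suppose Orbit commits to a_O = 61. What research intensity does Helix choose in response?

Expanding Helix's payoff: 92a_H + a_Oa_H − a_H².
∂π/∂a_H = 92 + a_O − 2a_H = 0, so a_H = 46 + 0.5a_O.
At a_O = 61: a_H = 46 + 0.5·61 = 76.5.

76.5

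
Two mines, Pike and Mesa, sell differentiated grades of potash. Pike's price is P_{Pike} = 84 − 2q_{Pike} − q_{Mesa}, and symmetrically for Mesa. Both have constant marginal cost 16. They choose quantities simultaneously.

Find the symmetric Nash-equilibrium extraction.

Mine Pike's profit: π = q_{Pike}(84 − 2q_{Pike} − q_{Mesa}) − 16q_{Pike}.
∂π/∂q_{Pike} = 68 − 4q_{Pike} − q_{Mesa} = 0 ⇒ q_{Pike} = 17 − 0.25q_{Mesa}.
Setting q_{Pike} = q_{Mesa} in the reaction function: q_{Pike} = 17 − 0.25q_{Pike}, so q_{Pike} = 17 / 1.25 = 13.6.

13.6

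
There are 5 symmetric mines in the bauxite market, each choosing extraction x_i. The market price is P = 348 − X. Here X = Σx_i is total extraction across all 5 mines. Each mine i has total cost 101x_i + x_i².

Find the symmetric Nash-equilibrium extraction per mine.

A representative mine's profit is π_i = x_i(348 − X) − 101x_i − x_i², with X = x_i + Σ_{j≠i} x_j.
First-order condition: 247 − 4x_i − Σ_{j≠i} x_j = 0.
Imposing symmetry (x_j = x for all j) turns Σ_{j≠i} x_j into 4x, so 247 = 8x and x = 30.875.

30.875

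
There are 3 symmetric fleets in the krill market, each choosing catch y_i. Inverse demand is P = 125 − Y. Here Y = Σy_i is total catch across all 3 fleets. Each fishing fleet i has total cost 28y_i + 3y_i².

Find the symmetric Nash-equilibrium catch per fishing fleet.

A representative fishing fleet's profit is π_i = y_i(125 − Y) − 28y_i − 3y_i², with Y = y_i + Σ_{j≠i} y_j.
First-order condition: 97 − 8y_i − Σ_{j≠i} y_j = 0.
In a symmetric equilibrium every fishing fleet chooses the same y, so Σ_{j≠i} y_j = 2y. The condition becomes 97 − 10y = 0, giving y = 97/10 = 9.7.

9.7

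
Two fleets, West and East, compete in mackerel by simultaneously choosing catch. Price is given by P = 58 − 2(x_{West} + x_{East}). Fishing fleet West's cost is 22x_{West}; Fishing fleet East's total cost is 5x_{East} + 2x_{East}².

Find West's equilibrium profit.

Fishing fleet West's profit: π = x_{West}(58 − 2(x_{West} + x_{East})) − 22x_{West}.
∂π/∂x_{West} = 36 − 4x_{West} − 2x_{East} = 0, so x_{West} = 9 − 0.5x_{East}.
For East: ∂π/∂x_{East} = 53 − 8x_{East} − 2x_{West} = 0 ⇒ x_{East} = 6.625 − 0.25x_{West}.
Substituting the second reaction function into the first: x_{West} = 9 − 0.5(6.625 − 0.25x_{West}), which gives 0.875x_{West} = 5.6875 ⇒ x_{West} = 6.5.
Then x_{East} = 6.625 − 0.25·6.5 = 5.
Price P = 58 − 2·11.5 = 35.
West's profit: (35 − 22)·6.5 = 84.5.

84.5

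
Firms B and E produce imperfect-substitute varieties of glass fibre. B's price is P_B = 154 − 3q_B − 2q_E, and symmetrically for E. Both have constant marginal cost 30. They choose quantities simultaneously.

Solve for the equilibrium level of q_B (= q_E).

15.5

Firm B's profit: π = q_B(154 − 3q_B − 2q_E) − 30q_B.
∂π/∂q_B = 124 − 6q_B − 2q_E = 0 ⇒ q_B = 62/3 − (1/3)q_E.
The game is symmetric, so in equilibrium q_E = q_B: the reaction function gives (4/3)q_B = 62/3, hence q_B = 15.5.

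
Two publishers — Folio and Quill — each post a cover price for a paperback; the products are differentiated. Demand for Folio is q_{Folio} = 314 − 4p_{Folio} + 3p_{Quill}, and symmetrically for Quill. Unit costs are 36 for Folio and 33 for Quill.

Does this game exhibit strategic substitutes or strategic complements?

strategic complements

Folio's profit: π = (p_{Folio} − 36)(314 − 4p_{Folio} + 3p_{Quill}).
∂π/∂p_{Folio} = 458 − 8p_{Folio} + 3p_{Quill} = 0 ⇒ p_{Folio} = 57.25 + 0.375p_{Quill}.
The best-response slope dp_{Folio}/dp_{Quill} = 0.375 > 0: the reaction function is upward-sloping, so the choices are strategic complements.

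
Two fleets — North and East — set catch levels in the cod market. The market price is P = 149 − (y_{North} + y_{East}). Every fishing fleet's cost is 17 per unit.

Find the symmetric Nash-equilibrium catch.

Fishing fleet North's profit: π = y_{North}(149 − (y_{North} + y_{East})) − 17y_{North}.
∂π/∂y_{North} = 132 − 2y_{North} − y_{East} = 0, so y_{North} = 66 − 0.5y_{East}.
Setting y_{North} = y_{East} in the reaction function: y_{North} = 66 − 0.5y_{North}, so y_{North} = 66 / 1.5 = 44.

44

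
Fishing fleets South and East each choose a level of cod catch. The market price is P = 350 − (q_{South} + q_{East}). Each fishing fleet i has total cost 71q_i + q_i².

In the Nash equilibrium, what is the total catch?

Fishing fleet South's profit: π = q_{South}(350 − (q_{South} + q_{East})) − 71q_{South} − q_{South}².
∂π/∂q_{South} = 279 − 4q_{South} − q_{East} = 0, so q_{South} = 69.75 − 0.25q_{East}.
The game is symmetric, so in equilibrium q_{East} = q_{South}: the reaction function gives 1.25q_{South} = 69.75, hence q_{South} = 55.8.
Total catch: 55.8 + 55.8 = 111.6.

111.6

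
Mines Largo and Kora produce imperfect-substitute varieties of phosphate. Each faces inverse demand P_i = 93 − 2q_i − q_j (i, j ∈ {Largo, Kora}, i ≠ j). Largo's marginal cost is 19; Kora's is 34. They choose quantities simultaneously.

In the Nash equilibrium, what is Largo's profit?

499.28

Mine Largo's profit: π = q_{Largo}(93 − 2q_{Largo} − q_{Kora}) − 19q_{Largo}.
∂π/∂q_{Largo} = 74 − 4q_{Largo} − q_{Kora} = 0 ⇒ q_{Largo} = 18.5 − 0.25q_{Kora}.
Similarly q_{Kora} = 14.75 − 0.25q_{Largo}.
Plugging q_{Kora} into Largo's best response: q_{Largo} = 18.5 − 0.25(14.75 − 0.25q_{Largo}) ⇒ 0.9375q_{Largo} = 14.8125, so q_{Largo} = 15.8.
Then q_{Kora} = 14.75 − 0.25·15.8 = 10.8.
P_{Largo} = 93 − 2·15.8 − 10.8 = 50.6.
Profit = (50.6 − 19)·15.8 = 499.28.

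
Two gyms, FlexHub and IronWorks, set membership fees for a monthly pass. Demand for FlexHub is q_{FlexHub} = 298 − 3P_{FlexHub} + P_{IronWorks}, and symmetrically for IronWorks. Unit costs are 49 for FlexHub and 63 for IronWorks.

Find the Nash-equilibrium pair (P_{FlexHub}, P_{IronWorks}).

90.2, 96.2

FlexHub's profit: π = (P_{FlexHub} − 49)(298 − 3P_{FlexHub} + P_{IronWorks}).
∂π/∂P_{FlexHub} = 445 − 6P_{FlexHub} + P_{IronWorks} = 0 ⇒ P_{FlexHub} = 445/6 + (1/6)P_{IronWorks}.
Similarly P_{IronWorks} = 487/6 + (1/6)P_{FlexHub}.
Substituting the second reaction function into the first: P_{FlexHub} = 445/6 + (1/6)(487/6 + (1/6)P_{FlexHub}), which gives (35/36)P_{FlexHub} = 3157/36 ⇒ P_{FlexHub} = 90.2.
Then P_{IronWorks} = 487/6 + (1/6)·90.2 = 96.2.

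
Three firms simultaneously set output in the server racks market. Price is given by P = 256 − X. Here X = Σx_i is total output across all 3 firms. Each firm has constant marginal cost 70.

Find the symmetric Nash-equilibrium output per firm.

46.5

A representative firm's profit is π_i = x_i(256 − X) − 70x_i, with X = x_i + Σ_{j≠i} x_j.
First-order condition: 186 − 2x_i − Σ_{j≠i} x_j = 0.
With identical firms, set every x_j = x: then 186 − 2x − 2x = 0, i.e. x = 186/4 = 46.5.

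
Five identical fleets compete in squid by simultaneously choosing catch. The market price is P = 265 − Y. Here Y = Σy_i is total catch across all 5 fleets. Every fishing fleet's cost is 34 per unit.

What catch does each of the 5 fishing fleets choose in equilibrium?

A representative fishing fleet's profit is π_i = y_i(265 − Y) − 34y_i, with Y = y_i + Σ_{j≠i} y_j.
First-order condition: 231 − 2y_i − Σ_{j≠i} y_j = 0.
Imposing symmetry (y_j = y for all j) turns Σ_{j≠i} y_j into 4y, so 231 = 6y and y = 38.5.

38.5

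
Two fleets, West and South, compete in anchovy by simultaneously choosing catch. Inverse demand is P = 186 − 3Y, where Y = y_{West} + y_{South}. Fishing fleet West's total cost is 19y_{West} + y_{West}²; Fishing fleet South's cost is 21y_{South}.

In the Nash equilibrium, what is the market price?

84

Fishing fleet West's profit: π = y_{West}(186 − 3(y_{West} + y_{South})) − 19y_{West} − y_{West}².
∂π/∂y_{West} = 167 − 8y_{West} − 3y_{South} = 0, so y_{West} = 20.875 − 0.375y_{South}.
For South: ∂π/∂y_{South} = 165 − 6y_{South} − 3y_{West} = 0 ⇒ y_{South} = 27.5 − 0.5y_{West}.
Plugging y_{South} into West's best response: y_{West} = 20.875 − 0.375(27.5 − 0.5y_{West}) ⇒ 0.8125y_{West} = 10.5625, so y_{West} = 13.
Then y_{South} = 27.5 − 0.5·13 = 21.
Equilibrium price: P = 186 − 3·34 = 84.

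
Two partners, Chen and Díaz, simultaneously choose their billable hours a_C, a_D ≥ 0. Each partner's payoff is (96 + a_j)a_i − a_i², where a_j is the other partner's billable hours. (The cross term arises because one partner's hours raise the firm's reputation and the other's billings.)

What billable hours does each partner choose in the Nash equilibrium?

96

Chen's payoff is (96 + a_D)a_C − a_C².
∂π/∂a_C = 96 + a_D − 2a_C = 0, so a_C = 48 + 0.5a_D.
By symmetry a_D = a_C; substituting into the reaction function, 0.5a_C = 48 and a_C = 96.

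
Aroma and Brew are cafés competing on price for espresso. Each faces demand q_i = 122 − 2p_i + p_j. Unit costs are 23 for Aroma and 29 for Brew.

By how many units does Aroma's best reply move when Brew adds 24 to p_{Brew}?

Aroma's profit: π = (p_{Aroma} − 23)(122 − 2p_{Aroma} + p_{Brew}).
∂π/∂p_{Aroma} = 168 − 4p_{Aroma} + p_{Brew} = 0 ⇒ p_{Aroma} = 42 + 0.25p_{Brew}.
The reaction-function slope is 0.25, so a 24-unit rise in p_{Brew} moves p_{Aroma} by 0.25 × 24 = 6. Aroma's best response rises — the actions are strategic complements.

6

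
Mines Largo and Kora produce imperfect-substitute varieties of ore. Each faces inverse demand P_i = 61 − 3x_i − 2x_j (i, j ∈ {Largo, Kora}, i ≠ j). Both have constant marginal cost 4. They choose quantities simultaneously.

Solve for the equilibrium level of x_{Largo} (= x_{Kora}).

Mine Largo's profit: π = x_{Largo}(61 − 3x_{Largo} − 2x_{Kora}) − 4x_{Largo}.
∂π/∂x_{Largo} = 57 − 6x_{Largo} − 2x_{Kora} = 0 ⇒ x_{Largo} = 9.5 − (1/3)x_{Kora}.
Setting x_{Largo} = x_{Kora} in the reaction function: x_{Largo} = 9.5 − (1/3)x_{Largo}, so x_{Largo} = 9.5 / (4/3) = 7.125.

7.125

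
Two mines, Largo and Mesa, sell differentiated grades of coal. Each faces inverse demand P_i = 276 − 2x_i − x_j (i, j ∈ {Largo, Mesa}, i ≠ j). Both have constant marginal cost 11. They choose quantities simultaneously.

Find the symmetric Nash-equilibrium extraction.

53

Mine Largo's profit: π = x_{Largo}(276 − 2x_{Largo} − x_{Mesa}) − 11x_{Largo}.
∂π/∂x_{Largo} = 265 − 4x_{Largo} − x_{Mesa} = 0 ⇒ x_{Largo} = 66.25 − 0.25x_{Mesa}.
Setting x_{Largo} = x_{Mesa} in the reaction function: x_{Largo} = 66.25 − 0.25x_{Largo}, so x_{Largo} = 66.25 / 1.25 = 53.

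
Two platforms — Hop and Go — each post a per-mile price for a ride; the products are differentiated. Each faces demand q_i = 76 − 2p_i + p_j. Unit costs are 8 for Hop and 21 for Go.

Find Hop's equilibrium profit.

1190.72

Hop's profit: π = (p_{Hop} − 8)(76 − 2p_{Hop} + p_{Go}).
∂π/∂p_{Hop} = 92 − 4p_{Hop} + p_{Go} = 0 ⇒ p_{Hop} = 23 + 0.25p_{Go}.
Similarly p_{Go} = 29.5 + 0.25p_{Hop}.
Solving the two reaction functions simultaneously: (1 − (0.25)(0.25))p_{Hop} = 23 + 0.25·29.5, so 0.9375p_{Hop} = 30.375 and p_{Hop} = 32.4.
Then p_{Go} = 29.5 + 0.25·32.4 = 37.6.
q_{Hop} = 76 − 2·32.4 + 37.6 = 48.8.
Profit = (32.4 − 8)·48.8 = 1190.72.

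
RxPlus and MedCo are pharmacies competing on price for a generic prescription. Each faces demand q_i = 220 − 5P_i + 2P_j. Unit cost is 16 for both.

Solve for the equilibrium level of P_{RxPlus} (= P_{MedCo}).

37.5

RxPlus's profit: π = (P_{RxPlus} − 16)(220 − 5P_{RxPlus} + 2P_{MedCo}).
∂π/∂P_{RxPlus} = 300 − 10P_{RxPlus} + 2P_{MedCo} = 0 ⇒ P_{RxPlus} = 30 + 0.2P_{MedCo}.
By symmetry P_{MedCo} = P_{RxPlus}; substituting into the reaction function, 0.8P_{RxPlus} = 30 and P_{RxPlus} = 37.5.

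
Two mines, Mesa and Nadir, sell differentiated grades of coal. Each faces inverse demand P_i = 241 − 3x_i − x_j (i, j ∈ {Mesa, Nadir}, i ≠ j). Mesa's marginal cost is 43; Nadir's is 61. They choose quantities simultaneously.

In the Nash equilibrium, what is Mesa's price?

129.4

Mine Mesa's profit: π = x_{Mesa}(241 − 3x_{Mesa} − x_{Nadir}) − 43x_{Mesa}.
∂π/∂x_{Mesa} = 198 − 6x_{Mesa} − x_{Nadir} = 0 ⇒ x_{Mesa} = 33 − (1/6)x_{Nadir}.
Similarly x_{Nadir} = 30 − (1/6)x_{Mesa}.
Plugging x_{Nadir} into Mesa's best response: x_{Mesa} = 33 − (1/6)(30 − (1/6)x_{Mesa}) ⇒ (35/36)x_{Mesa} = 28, so x_{Mesa} = 28.8.
Then x_{Nadir} = 30 − (1/6)·28.8 = 25.2.
P_{Mesa} = 241 − 3·28.8 − 25.2 = 129.4.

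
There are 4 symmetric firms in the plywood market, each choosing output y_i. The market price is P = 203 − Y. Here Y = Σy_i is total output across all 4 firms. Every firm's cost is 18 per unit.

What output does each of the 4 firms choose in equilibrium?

37

A representative firm's profit is π_i = y_i(203 − Y) − 18y_i, with Y = y_i + Σ_{j≠i} y_j.
First-order condition: 185 − 2y_i − Σ_{j≠i} y_j = 0.
With identical firms, set every y_j = y: then 185 − 2y − 3y = 0, i.e. y = 185/5 = 37.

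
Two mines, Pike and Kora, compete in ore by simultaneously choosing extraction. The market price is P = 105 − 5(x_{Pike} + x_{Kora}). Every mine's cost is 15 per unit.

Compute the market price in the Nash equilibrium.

45

Mine Pike's profit: π = x_{Pike}(105 − 5(x_{Pike} + x_{Kora})) − 15x_{Pike}.
∂π/∂x_{Pike} = 90 − 10x_{Pike} − 5x_{Kora} = 0, so x_{Pike} = 9 − 0.5x_{Kora}.
By symmetry x_{Kora} = x_{Pike}; substituting into the reaction function, 1.5x_{Pike} = 9 and x_{Pike} = 6.
Equilibrium price: P = 105 − 5·12 = 45.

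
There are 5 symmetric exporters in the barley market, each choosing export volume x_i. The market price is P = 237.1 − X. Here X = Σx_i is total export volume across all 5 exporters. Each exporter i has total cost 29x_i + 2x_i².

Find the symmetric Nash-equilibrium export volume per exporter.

A representative exporter's profit is π_i = x_i(237.1 − X) − 29x_i − 2x_i², with X = x_i + Σ_{j≠i} x_j.
First-order condition: 208.1 − 6x_i − Σ_{j≠i} x_j = 0.
Imposing symmetry (x_j = x for all j) turns Σ_{j≠i} x_j into 4x, so 208.1 = 10x and x = 20.81.

20.81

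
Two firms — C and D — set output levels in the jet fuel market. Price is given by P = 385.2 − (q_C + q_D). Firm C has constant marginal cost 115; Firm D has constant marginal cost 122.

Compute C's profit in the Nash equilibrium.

8537.76

Firm C's profit: π = q_C(385.2 − (q_C + q_D)) − 115q_C.
∂π/∂q_C = 270.2 − 2q_C − q_D = 0, so q_C = 135.1 − 0.5q_D.
By the same steps for D: q_D = 131.6 − 0.5q_C.
Solving the two reaction functions simultaneously: (1 − (−0.5)(−0.5))q_C = 135.1 − 0.5·131.6, so 0.75q_C = 69.3 and q_C = 92.4.
Then q_D = 131.6 − 0.5·92.4 = 85.4.
Price P = 385.2 − 177.8 = 207.4.
C's profit: (207.4 − 115)·92.4 = 8537.76.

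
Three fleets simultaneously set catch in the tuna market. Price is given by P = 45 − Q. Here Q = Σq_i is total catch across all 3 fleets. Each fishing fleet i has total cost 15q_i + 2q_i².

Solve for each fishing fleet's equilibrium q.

A representative fishing fleet's profit is π_i = q_i(45 − Q) − 15q_i − 2q_i², with Q = q_i + Σ_{j≠i} q_j.
First-order condition: 30 − 6q_i − Σ_{j≠i} q_j = 0.
Imposing symmetry (q_j = q for all j) turns Σ_{j≠i} q_j into 2q, so 30 = 8q and q = 3.75.

3.75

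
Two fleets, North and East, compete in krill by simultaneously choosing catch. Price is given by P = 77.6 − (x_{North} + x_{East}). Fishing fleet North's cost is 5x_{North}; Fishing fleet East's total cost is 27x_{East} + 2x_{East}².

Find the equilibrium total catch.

Fishing fleet North's profit: π = x_{North}(77.6 − (x_{North} + x_{East})) − 5x_{North}.
∂π/∂x_{North} = 72.6 − 2x_{North} − x_{East} = 0, so x_{North} = 36.3 − 0.5x_{East}.
For East: ∂π/∂x_{East} = 50.6 − 6x_{East} − x_{North} = 0 ⇒ x_{East} = 253/30 − (1/6)x_{North}.
Solving the two reaction functions simultaneously: (1 − (−0.5)(−1/6))x_{North} = 36.3 − 0.5·(253/30), so (11/12)x_{North} = 385/12 and x_{North} = 35.
Then x_{East} = 253/30 − (1/6)·35 = 2.6.
Total catch: 35 + 2.6 = 37.6.

37.6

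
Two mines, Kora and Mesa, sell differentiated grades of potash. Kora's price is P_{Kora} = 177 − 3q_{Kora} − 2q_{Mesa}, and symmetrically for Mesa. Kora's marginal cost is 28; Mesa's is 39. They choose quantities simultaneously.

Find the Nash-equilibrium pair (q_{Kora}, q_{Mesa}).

19.3125, 16.5625

Mine Kora's profit: π = q_{Kora}(177 − 3q_{Kora} − 2q_{Mesa}) − 28q_{Kora}.
∂π/∂q_{Kora} = 149 − 6q_{Kora} − 2q_{Mesa} = 0 ⇒ q_{Kora} = 149/6 − (1/3)q_{Mesa}.
Similarly q_{Mesa} = 23 − (1/3)q_{Kora}.
Substituting the second reaction function into the first: q_{Kora} = 149/6 − (1/3)(23 − (1/3)q_{Kora}), which gives (8/9)q_{Kora} = 103/6 ⇒ q_{Kora} = 19.3125.
Then q_{Mesa} = 23 − (1/3)·19.3125 = 16.5625.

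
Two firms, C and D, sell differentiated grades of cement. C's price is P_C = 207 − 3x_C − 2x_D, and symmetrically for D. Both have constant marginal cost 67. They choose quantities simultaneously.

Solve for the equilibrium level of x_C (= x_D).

Firm C's profit: π = x_C(207 − 3x_C − 2x_D) − 67x_C.
∂π/∂x_C = 140 − 6x_C − 2x_D = 0 ⇒ x_C = 70/3 − (1/3)x_D.
The game is symmetric, so in equilibrium x_D = x_C: the reaction function gives (4/3)x_C = 70/3, hence x_C = 17.5.

17.5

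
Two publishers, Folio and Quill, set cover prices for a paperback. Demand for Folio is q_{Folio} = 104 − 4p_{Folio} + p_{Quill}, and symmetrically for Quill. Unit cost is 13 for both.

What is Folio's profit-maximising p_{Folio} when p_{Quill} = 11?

Folio's profit: π = (p_{Folio} − 13)(104 − 4p_{Folio} + p_{Quill}).
∂π/∂p_{Folio} = 156 − 8p_{Folio} + p_{Quill} = 0 ⇒ p_{Folio} = 19.5 + 0.125p_{Quill}.
At p_{Quill} = 11: p_{Folio} = 19.5 + 0.125·11 = 20.875.

20.875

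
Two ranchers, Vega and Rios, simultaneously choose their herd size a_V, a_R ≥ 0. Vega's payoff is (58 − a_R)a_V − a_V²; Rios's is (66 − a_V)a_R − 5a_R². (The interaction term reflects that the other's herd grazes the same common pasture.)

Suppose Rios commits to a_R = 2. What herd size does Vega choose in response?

28

Expanding Vega's payoff: 58a_V − a_Ra_V − a_V².
∂π/∂a_V = 58 − a_R − 2a_V = 0, so a_V = 29 − 0.5a_R.
At a_R = 2: a_V = 29 − 0.5·2 = 28.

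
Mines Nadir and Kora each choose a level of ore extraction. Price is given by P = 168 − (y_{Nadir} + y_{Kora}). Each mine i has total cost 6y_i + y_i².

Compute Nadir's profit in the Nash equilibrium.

2099.52

Mine Nadir's profit: π = y_{Nadir}(168 − (y_{Nadir} + y_{Kora})) − 6y_{Nadir} − y_{Nadir}².
∂π/∂y_{Nadir} = 162 − 4y_{Nadir} − y_{Kora} = 0, so y_{Nadir} = 40.5 − 0.25y_{Kora}.
Setting y_{Nadir} = y_{Kora} in the reaction function: y_{Nadir} = 40.5 − 0.25y_{Nadir}, so y_{Nadir} = 40.5 / 1.25 = 32.4.
Price P = 168 − 64.8 = 103.2.
Nadir's profit: (103.2 − 6)·32.4 − (32.4)² = 2099.52.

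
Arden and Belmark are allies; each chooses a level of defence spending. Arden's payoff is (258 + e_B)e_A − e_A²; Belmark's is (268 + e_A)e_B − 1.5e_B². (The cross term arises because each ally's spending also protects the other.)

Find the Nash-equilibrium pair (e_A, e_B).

Expanding Arden's payoff: 258e_A + e_Be_A − e_A².
∂π/∂e_A = 258 + e_B − 2e_A = 0, so e_A = 129 + 0.5e_B.
Likewise for Belmark: e_B = 268/3 + (1/3)e_A.
Solving the two reaction functions simultaneously: (1 − (0.5)(1/3))e_A = 129 + 0.5·(268/3), so (5/6)e_A = 521/3 and e_A = 208.4.
Then e_B = 268/3 + (1/3)·208.4 = 158.8.

208.4, 158.8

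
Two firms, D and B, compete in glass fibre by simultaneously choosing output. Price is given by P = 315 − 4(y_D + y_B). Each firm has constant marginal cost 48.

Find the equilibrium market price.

Firm D's profit: π = y_D(315 − 4(y_D + y_B)) − 48y_D.
∂π/∂y_D = 267 − 8y_D − 4y_B = 0, so y_D = 33.375 − 0.5y_B.
The game is symmetric, so in equilibrium y_B = y_D: the reaction function gives 1.5y_D = 33.375, hence y_D = 22.25.
Equilibrium price: P = 315 − 4·44.5 = 137.

137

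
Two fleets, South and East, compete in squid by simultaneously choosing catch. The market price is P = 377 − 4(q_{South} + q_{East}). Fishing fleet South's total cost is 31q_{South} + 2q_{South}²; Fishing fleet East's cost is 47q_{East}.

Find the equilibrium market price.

175.8

Fishing fleet South's profit: π = q_{South}(377 − 4(q_{South} + q_{East})) − 31q_{South} − 2q_{South}².
∂π/∂q_{South} = 346 − 12q_{South} − 4q_{East} = 0, so q_{South} = 173/6 − (1/3)q_{East}.
For East: ∂π/∂q_{East} = 330 − 8q_{East} − 4q_{South} = 0 ⇒ q_{East} = 41.25 − 0.5q_{South}.
Plugging q_{East} into South's best response: q_{South} = 173/6 − (1/3)(41.25 − 0.5q_{South}) ⇒ (5/6)q_{South} = 181/12, so q_{South} = 18.1.
Then q_{East} = 41.25 − 0.5·18.1 = 32.2.
Equilibrium price: P = 377 − 4·50.3 = 175.8.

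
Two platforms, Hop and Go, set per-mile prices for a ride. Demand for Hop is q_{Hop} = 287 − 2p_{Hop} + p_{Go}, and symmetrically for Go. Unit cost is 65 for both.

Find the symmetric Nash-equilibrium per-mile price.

Hop's profit: π = (p_{Hop} − 65)(287 − 2p_{Hop} + p_{Go}).
∂π/∂p_{Hop} = 417 − 4p_{Hop} + p_{Go} = 0 ⇒ p_{Hop} = 104.25 + 0.25p_{Go}.
By symmetry p_{Go} = p_{Hop}; substituting into the reaction function, 0.75p_{Hop} = 104.25 and p_{Hop} = 139.

139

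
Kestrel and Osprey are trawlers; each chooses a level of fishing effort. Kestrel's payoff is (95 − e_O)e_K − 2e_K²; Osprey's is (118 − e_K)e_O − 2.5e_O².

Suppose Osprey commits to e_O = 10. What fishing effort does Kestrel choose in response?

21.25

Expanding Kestrel's payoff: 95e_K − e_Oe_K − 2e_K².
∂π/∂e_K = 95 − e_O − 4e_K = 0, so e_K = 23.75 − 0.25e_O.
At e_O = 10: e_K = 23.75 − 0.25·10 = 21.25.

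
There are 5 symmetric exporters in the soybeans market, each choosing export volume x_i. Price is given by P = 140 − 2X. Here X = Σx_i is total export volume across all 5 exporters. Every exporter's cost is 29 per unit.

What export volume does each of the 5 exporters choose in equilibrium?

A representative exporter's profit is π_i = x_i(140 − 2X) − 29x_i, with X = x_i + Σ_{j≠i} x_j.
First-order condition: 111 − 4x_i − 2Σ_{j≠i} x_j = 0.
With identical exporters, set every x_j = x: then 111 − 4x − 8x = 0, i.e. x = 111/12 = 9.25.

9.25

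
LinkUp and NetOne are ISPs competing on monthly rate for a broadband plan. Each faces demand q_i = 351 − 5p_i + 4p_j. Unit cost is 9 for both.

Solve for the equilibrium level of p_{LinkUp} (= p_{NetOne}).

LinkUp's profit: π = (p_{LinkUp} − 9)(351 − 5p_{LinkUp} + 4p_{NetOne}).
∂π/∂p_{LinkUp} = 396 − 10p_{LinkUp} + 4p_{NetOne} = 0 ⇒ p_{LinkUp} = 39.6 + 0.4p_{NetOne}.
Setting p_{LinkUp} = p_{NetOne} in the reaction function: p_{LinkUp} = 39.6 + 0.4p_{LinkUp}, so p_{LinkUp} = 39.6 / 0.6 = 66.

66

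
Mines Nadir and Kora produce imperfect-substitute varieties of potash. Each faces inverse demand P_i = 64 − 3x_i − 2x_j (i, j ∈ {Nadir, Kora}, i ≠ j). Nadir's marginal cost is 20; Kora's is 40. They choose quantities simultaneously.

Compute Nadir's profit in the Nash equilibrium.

Mine Nadir's profit: π = x_{Nadir}(64 − 3x_{Nadir} − 2x_{Kora}) − 20x_{Nadir}.
∂π/∂x_{Nadir} = 44 − 6x_{Nadir} − 2x_{Kora} = 0 ⇒ x_{Nadir} = 22/3 − (1/3)x_{Kora}.
Similarly x_{Kora} = 4 − (1/3)x_{Nadir}.
Plugging x_{Kora} into Nadir's best response: x_{Nadir} = 22/3 − (1/3)(4 − (1/3)x_{Nadir}) ⇒ (8/9)x_{Nadir} = 6, so x_{Nadir} = 6.75.
Then x_{Kora} = 4 − (1/3)·6.75 = 1.75.
P_{Nadir} = 64 − 3·6.75 − 2·1.75 = 40.25.
Profit = (40.25 − 20)·6.75 = 136.6875.

136.6875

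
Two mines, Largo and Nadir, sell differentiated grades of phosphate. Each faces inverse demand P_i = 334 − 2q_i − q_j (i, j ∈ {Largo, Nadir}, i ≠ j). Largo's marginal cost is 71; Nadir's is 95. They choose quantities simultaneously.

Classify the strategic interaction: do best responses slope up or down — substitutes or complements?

Mine Largo's profit: π = q_{Largo}(334 − 2q_{Largo} − q_{Nadir}) − 71q_{Largo}.
∂π/∂q_{Largo} = 263 − 4q_{Largo} − q_{Nadir} = 0 ⇒ q_{Largo} = 65.75 − 0.25q_{Nadir}.
The best-response slope dq_{Largo}/dq_{Nadir} = −0.25 < 0: the reaction function is downward-sloping, so the choices are strategic substitutes.

strategic substitutes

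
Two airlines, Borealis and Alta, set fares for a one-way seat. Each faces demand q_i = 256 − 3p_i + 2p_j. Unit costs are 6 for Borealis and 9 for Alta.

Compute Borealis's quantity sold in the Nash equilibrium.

Borealis's profit: π = (p_{Borealis} − 6)(256 − 3p_{Borealis} + 2p_{Alta}).
∂π/∂p_{Borealis} = 274 − 6p_{Borealis} + 2p_{Alta} = 0 ⇒ p_{Borealis} = 137/3 + (1/3)p_{Alta}.
Similarly p_{Alta} = 283/6 + (1/3)p_{Borealis}.
Plugging p_{Alta} into Borealis's best response: p_{Borealis} = 137/3 + (1/3)(283/6 + (1/3)p_{Borealis}) ⇒ (8/9)p_{Borealis} = 1105/18, so p_{Borealis} = 69.0625.
Then p_{Alta} = 283/6 + (1/3)·69.0625 = 70.1875.
q_{Borealis} = 256 − 3·69.0625 + 2·70.1875 = 189.1875.

189.1875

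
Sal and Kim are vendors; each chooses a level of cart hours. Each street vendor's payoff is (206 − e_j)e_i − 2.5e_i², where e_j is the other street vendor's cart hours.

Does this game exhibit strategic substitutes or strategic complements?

Sal's payoff is (206 − e_K)e_S − 2.5e_S².
∂π/∂e_S = 206 − e_K − 5e_S = 0, so e_S = 41.2 − 0.2e_K.
The best-response slope de_S/de_K = −0.2 < 0: the reaction function is downward-sloping, so the choices are strategic substitutes.

strategic substitutes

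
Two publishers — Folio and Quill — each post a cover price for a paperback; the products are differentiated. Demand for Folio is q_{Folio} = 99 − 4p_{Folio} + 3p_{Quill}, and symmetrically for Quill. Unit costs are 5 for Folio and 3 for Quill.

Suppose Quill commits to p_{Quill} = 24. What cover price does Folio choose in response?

Folio's profit: π = (p_{Folio} − 5)(99 − 4p_{Folio} + 3p_{Quill}).
∂π/∂p_{Folio} = 119 − 8p_{Folio} + 3p_{Quill} = 0 ⇒ p_{Folio} = 14.875 + 0.375p_{Quill}.
At p_{Quill} = 24: p_{Folio} = 14.875 + 0.375·24 = 23.875.

23.875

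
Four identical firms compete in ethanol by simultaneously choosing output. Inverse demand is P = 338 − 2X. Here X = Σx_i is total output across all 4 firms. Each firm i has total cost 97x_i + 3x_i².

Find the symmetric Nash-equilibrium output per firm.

15.0625

A representative firm's profit is π_i = x_i(338 − 2X) − 97x_i − 3x_i², with X = x_i + Σ_{j≠i} x_j.
First-order condition: 241 − 10x_i − 2Σ_{j≠i} x_j = 0.
With identical firms, set every x_j = x: then 241 − 10x − 6x = 0, i.e. x = 241/16 = 15.0625.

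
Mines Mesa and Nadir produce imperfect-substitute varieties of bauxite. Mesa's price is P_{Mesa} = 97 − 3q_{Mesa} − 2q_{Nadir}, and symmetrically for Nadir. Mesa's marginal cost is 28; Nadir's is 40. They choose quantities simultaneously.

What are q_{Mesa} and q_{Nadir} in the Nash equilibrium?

9.375, 6.375

Mine Mesa's profit: π = q_{Mesa}(97 − 3q_{Mesa} − 2q_{Nadir}) − 28q_{Mesa}.
∂π/∂q_{Mesa} = 69 − 6q_{Mesa} − 2q_{Nadir} = 0 ⇒ q_{Mesa} = 11.5 − (1/3)q_{Nadir}.
Similarly q_{Nadir} = 9.5 − (1/3)q_{Mesa}.
Substituting the second reaction function into the first: q_{Mesa} = 11.5 − (1/3)(9.5 − (1/3)q_{Mesa}), which gives (8/9)q_{Mesa} = 25/3 ⇒ q_{Mesa} = 9.375.
Then q_{Nadir} = 9.5 − (1/3)·9.375 = 6.375.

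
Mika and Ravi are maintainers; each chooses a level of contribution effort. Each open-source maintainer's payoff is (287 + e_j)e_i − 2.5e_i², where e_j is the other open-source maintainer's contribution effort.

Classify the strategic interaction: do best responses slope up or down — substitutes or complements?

strategic complements

Mika's payoff is (287 + e_R)e_M − 2.5e_M².
∂π/∂e_M = 287 + e_R − 5e_M = 0, so e_M = 57.4 + 0.2e_R.
The best-response slope de_M/de_R = 0.2 > 0: the reaction function is upward-sloping, so the choices are strategic complements.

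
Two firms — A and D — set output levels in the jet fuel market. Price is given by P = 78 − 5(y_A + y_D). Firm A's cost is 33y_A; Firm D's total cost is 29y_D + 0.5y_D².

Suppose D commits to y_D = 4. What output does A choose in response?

Firm A's profit: π = y_A(78 − 5(y_A + y_D)) − 33y_A.
∂π/∂y_A = 45 − 10y_A − 5y_D = 0, so y_A = 4.5 − 0.5y_D.
At y_D = 4: y_A = 4.5 − 0.5·4 = 2.5.

2.5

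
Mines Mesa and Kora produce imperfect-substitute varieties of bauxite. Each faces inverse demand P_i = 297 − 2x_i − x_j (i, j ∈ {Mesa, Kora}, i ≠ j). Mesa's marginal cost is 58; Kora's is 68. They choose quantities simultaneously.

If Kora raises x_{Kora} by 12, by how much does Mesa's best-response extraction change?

Mine Mesa's profit: π = x_{Mesa}(297 − 2x_{Mesa} − x_{Kora}) − 58x_{Mesa}.
∂π/∂x_{Mesa} = 239 − 4x_{Mesa} − x_{Kora} = 0 ⇒ x_{Mesa} = 59.75 − 0.25x_{Kora}.
The reaction-function slope is −0.25, so a 12-unit rise in x_{Kora} moves x_{Mesa} by −0.25 × 12 = −3. Mesa's best response falls — the actions are strategic substitutes.

-3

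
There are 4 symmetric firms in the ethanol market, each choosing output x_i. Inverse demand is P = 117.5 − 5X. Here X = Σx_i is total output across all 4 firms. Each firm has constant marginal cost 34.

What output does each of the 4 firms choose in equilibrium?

A representative firm's profit is π_i = x_i(117.5 − 5X) − 34x_i, with X = x_i + Σ_{j≠i} x_j.
First-order condition: 83.5 − 10x_i − 5Σ_{j≠i} x_j = 0.
Imposing symmetry (x_j = x for all j) turns Σ_{j≠i} x_j into 3x, so 83.5 = 25x and x = 3.34.

3.34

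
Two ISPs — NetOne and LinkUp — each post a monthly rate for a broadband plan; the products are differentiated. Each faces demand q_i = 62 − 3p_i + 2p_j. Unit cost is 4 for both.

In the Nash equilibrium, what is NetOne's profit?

630.75

NetOne's profit: π = (p_{NetOne} − 4)(62 − 3p_{NetOne} + 2p_{LinkUp}).
∂π/∂p_{NetOne} = 74 − 6p_{NetOne} + 2p_{LinkUp} = 0 ⇒ p_{NetOne} = 37/3 + (1/3)p_{LinkUp}.
The game is symmetric, so in equilibrium p_{LinkUp} = p_{NetOne}: the reaction function gives (2/3)p_{NetOne} = 37/3, hence p_{NetOne} = 18.5.
q_{NetOne} = 62 − 3·18.5 + 2·18.5 = 43.5.
Profit = (18.5 − 4)·43.5 = 630.75.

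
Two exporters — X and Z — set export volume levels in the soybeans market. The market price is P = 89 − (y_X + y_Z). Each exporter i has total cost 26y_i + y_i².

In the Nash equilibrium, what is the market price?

63.8

Exporter X's profit: π = y_X(89 − (y_X + y_Z)) − 26y_X − y_X².
∂π/∂y_X = 63 − 4y_X − y_Z = 0, so y_X = 15.75 − 0.25y_Z.
The game is symmetric, so in equilibrium y_Z = y_X: the reaction function gives 1.25y_X = 15.75, hence y_X = 12.6.
Equilibrium price: P = 89 − 25.2 = 63.8.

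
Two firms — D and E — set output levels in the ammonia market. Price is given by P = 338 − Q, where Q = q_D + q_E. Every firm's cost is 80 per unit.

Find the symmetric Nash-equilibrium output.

86

Firm D's profit: π = q_D(338 − (q_D + q_E)) − 80q_D.
∂π/∂q_D = 258 − 2q_D − q_E = 0, so q_D = 129 − 0.5q_E.
Setting q_D = q_E in the reaction function: q_D = 129 − 0.5q_D, so q_D = 129 / 1.5 = 86.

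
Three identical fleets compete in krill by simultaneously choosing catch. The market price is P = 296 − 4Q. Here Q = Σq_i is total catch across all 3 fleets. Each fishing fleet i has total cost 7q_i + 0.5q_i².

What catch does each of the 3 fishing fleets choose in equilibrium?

A representative fishing fleet's profit is π_i = q_i(296 − 4Q) − 7q_i − 0.5q_i², with Q = q_i + Σ_{j≠i} q_j.
First-order condition: 289 − 9q_i − 4Σ_{j≠i} q_j = 0.
In a symmetric equilibrium every fishing fleet chooses the same q, so Σ_{j≠i} q_j = 2q. The condition becomes 289 − 17q = 0, giving q = 289/17 = 17.

17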